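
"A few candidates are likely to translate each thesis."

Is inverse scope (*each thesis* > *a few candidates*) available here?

Raising constructions are monoclausal for scope purposes; *each thesis* is not separated from *a few candidates* by any island.
QR within a single clause is free, so the lower quantifier may take scope over the higher one.
So *each thesis* > *a few candidates* is among the available readings.

Yes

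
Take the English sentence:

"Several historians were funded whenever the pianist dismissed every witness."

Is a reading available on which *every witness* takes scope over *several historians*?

*every witness* sits inside the adjunct clause *whenever the pianist dismissed every witness*.
Adjuncts are opaque for quantifier raising; a quantifier in an adjunct stays inside it.
Hence only narrow scope for *every witness* (under *several historians*) survives.

No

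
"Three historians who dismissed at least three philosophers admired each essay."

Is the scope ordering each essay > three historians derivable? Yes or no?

Yes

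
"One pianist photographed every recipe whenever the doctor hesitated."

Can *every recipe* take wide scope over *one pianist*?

Yes

Although there is an adjunct clause, *every recipe* is in the main clause, not inside the adjunct.
Since no island is crossed, the inverse ordering is licensed alongside surface scope.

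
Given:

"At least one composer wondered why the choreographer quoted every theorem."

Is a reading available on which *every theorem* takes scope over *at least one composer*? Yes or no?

No

*every theorem* occurs within the embedded question *why the choreographer quoted every theorem*.
QR across an interrogative CP boundary is ruled out as a wh-island violation.
*every theorem* is confined to the island and cannot take scope over *at least one composer*.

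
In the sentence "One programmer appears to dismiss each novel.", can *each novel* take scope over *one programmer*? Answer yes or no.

Yes

Infinitival complements of raising predicates do not block QR; *each novel* and *one programmer* are effectively clausemates.
QR within a single clause is free, so the lower quantifier may take scope over the higher one.
Both orderings are possible: *one programmer* > *each novel* and *each novel* > *one programmer*.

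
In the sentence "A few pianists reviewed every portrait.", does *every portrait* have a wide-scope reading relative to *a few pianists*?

Yes

Both DPs are arguments of the same predicate; there is no clause or island boundary between them.
Since no island is crossed, the inverse ordering is licensed alongside surface scope.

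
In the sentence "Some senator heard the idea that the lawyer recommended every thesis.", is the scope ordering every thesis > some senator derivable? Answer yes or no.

The DP *every thesis* is contained in the complex NP *the idea that the lawyer recommended every thesis*.
Since the clause is the complement of a nominal head, the CNPC blocks scope extraction.
*every thesis* > *some senator* would require crossing that boundary, which is illicit.

No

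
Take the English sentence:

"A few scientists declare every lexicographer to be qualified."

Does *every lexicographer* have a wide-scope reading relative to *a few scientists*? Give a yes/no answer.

Yes

ECM infinitives lack a CP barrier, so *every lexicographer* can QR over the matrix subject *a few scientists*.
Ordinary QR to a clause-peripheral position gives the wide-scope LF for the lower DP.
Both orderings are possible: *a few scientists* > *every lexicographer* and *every lexicographer* > *a few scientists*.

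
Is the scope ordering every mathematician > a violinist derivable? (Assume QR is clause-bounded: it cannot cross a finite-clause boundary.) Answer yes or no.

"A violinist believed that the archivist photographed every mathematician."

Structurally, *every mathematician* is inside the finite complement clause *that the archivist photographed every mathematician*.
Given the clause-boundedness assumption, QR cannot cross the finite CP into the matrix.
So *every mathematician* cannot raise to a position above *a violinist*.

No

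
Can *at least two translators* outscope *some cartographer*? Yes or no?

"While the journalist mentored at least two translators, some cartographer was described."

*at least two translators* sits inside the adjunct clause *while the journalist mentored at least two translators*.
Since the clause is an adjunct (not a complement), the Adjunct Condition blocks QR across its edge.
*at least two translators* > *some cartographer* would require crossing that boundary, which is illicit.

No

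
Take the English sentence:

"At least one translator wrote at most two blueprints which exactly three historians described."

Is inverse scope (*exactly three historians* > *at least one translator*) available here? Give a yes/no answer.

Structurally, *exactly three historians* is inside the relative clause *which exactly three historians described* modifying *at most two blueprints*.
QR out of a relative clause is ruled out by the relative-clause island constraint.
There is no licit LF on which *exactly three historians* c-commands *at least one translator*.

No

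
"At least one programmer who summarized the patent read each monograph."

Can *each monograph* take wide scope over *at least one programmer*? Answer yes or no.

*each monograph* is a matrix argument; only *at least one programmer* is modified by the relative clause *who summarized the patent*, so the RC island is irrelevant to the target quantifier.
Ordinary QR to a clause-peripheral position gives the wide-scope LF for the lower DP.
The sentence is scopally ambiguous between *at least one programmer* > *each monograph* and *each monograph* > *at least one programmer*.

Yes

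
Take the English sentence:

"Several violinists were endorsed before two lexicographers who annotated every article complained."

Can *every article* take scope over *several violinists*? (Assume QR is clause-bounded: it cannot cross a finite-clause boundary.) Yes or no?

*every article* sits inside the relative clause *who annotated every article*, which is itself inside the adjunct *before two lexicographers who annotated every article complained*.
Two island boundaries intervene — the relative clause and the adjunct. Either alone would block QR.
*every article* is confined to the island and cannot take scope over *several violinists*.

No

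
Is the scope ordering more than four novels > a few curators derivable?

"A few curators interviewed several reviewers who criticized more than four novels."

*more than four novels* is embedded in the relative clause *who criticized more than four novels* modifying *several reviewers*.
QR out of a relative clause is ruled out by the relative-clause island constraint.
The inverse ordering *more than four novels* > *a few curators* is therefore underivable.

No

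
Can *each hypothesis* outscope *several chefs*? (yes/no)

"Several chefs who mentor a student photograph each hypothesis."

The RC *who mentor a student* is an island, but *each hypothesis* is not inside it — it is the matrix object, a clausemate of *several chefs*.
Ordinary QR to a clause-peripheral position gives the wide-scope LF for the lower DP.
Both orderings are possible: *several chefs* > *each hypothesis* and *each hypothesis* > *several chefs*.

Yes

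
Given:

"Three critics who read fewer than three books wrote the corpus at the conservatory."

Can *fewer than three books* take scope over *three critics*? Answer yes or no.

Structurally, *fewer than three books* is inside the relative clause *who read fewer than three books*.
The relative clause forms an island for QR, so the quantifier is confined to the head noun's restrictor.
*fewer than three books* is confined to the island and cannot take scope over *three critics*.

No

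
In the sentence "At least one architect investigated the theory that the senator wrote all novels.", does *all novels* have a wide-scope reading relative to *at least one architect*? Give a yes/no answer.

No

The DP *all novels* is contained in the complex NP *the theory that the senator wrote all novels*.
A that-clause complement to a noun is an island; QR cannot cross the NP boundary.
So *all novels* cannot raise to a position above *at least one architect*.
(Only the surface reading survives: one fixed architect with respect to all the relevant novels.)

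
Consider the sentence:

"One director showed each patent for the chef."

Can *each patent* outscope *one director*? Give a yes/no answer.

*each patent* is the matrix object and *one director* the matrix subject; the two are clausemates.
Since no island is crossed, the inverse ordering is licensed alongside surface scope.

Yes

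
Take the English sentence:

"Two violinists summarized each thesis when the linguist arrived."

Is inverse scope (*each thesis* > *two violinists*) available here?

Yes

Neither queried DP is inside the adjunct, so the adjunct-island constraint does not apply.
With no island boundary between them, the object can take inverse scope over the subject via ordinary QR within the clause.
So *each thesis* > *two violinists* is among the available readings.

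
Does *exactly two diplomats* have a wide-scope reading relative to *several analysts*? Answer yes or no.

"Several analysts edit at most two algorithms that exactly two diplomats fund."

Structurally, *exactly two diplomats* is inside the relative clause *that exactly two diplomats fund* modifying *at most two algorithms*.
Quantifiers inside a relative clause are trapped there; the RC boundary blocks QR.
The inverse ordering *exactly two diplomats* > *several analysts* is therefore underivable.

No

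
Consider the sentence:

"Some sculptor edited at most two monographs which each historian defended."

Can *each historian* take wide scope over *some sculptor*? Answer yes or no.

The DP *each historian* is contained in the relative clause *which each historian defended* modifying *at most two monographs*.
The relative clause forms an island for QR, so the quantifier is confined to the head noun's restrictor.
Hence only narrow scope for *each historian* (under *some sculptor*) survives.

No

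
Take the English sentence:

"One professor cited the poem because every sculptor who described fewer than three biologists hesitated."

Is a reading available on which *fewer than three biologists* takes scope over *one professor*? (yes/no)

*fewer than three biologists* is embedded in the relative clause *who described fewer than three biologists*, which is itself inside the adjunct *because every sculptor who described fewer than three biologists hesitated*.
The quantifier would have to escape first the RC and then the adjunct — two independent island violations.
The inverse ordering *fewer than three biologists* > *one professor* is therefore underivable.
(Only the surface reading survives: one fixed professor with respect to all the relevant biologists.)

No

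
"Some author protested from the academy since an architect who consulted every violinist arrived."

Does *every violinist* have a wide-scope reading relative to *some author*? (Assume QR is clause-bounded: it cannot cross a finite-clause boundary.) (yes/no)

No

Structurally, *every violinist* is inside the relative clause *who consulted every violinist*, which is itself inside the adjunct *since an architect who consulted every violinist arrived*.
The quantifier would have to escape first the RC and then the adjunct — two independent island violations.
The inverse ordering *every violinist* > *some author* is therefore underivable.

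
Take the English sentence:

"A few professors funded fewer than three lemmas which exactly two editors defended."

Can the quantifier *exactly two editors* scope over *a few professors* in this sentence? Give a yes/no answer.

No

Structurally, *exactly two editors* is inside the relative clause *which exactly two editors defended* modifying *fewer than three lemmas*.
Quantifiers inside a relative clause are trapped there; the RC boundary blocks QR.
Hence only narrow scope for *exactly two editors* (under *a few professors*) survives.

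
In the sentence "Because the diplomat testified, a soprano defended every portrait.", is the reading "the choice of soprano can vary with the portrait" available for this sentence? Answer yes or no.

Yes

That reading corresponds to *every portrait* > *a soprano*.
Although there is an adjunct clause, *every portrait* is in the main clause, not inside the adjunct.
With no island boundary between them, the object can take inverse scope over the subject via ordinary QR within the clause.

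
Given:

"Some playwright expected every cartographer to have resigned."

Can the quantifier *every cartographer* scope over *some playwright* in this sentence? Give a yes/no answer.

ECM infinitives lack a CP barrier, so *every cartographer* can QR over the matrix subject *some playwright*.
Nothing blocks QR of the lower DP to a position above the higher one, so inverse scope is available.
Both orderings are possible: *some playwright* > *every cartographer* and *every cartographer* > *some playwright*.

Yes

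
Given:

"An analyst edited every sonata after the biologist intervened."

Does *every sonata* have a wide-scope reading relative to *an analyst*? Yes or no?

Yes

*every sonata* is a matrix argument; the adjunct is an island but the target quantifier is outside it.
QR within a single clause is free, so the lower quantifier may take scope over the higher one.
Both orderings are possible: *an analyst* > *every sonata* and *every sonata* > *an analyst*.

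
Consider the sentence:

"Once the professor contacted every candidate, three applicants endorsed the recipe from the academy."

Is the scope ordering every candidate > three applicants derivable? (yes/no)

No

Structurally, *every candidate* is inside the adjunct clause *once the professor contacted every candidate*.
Adjunct clauses are scope islands: a quantifier inside an adjunct cannot raise into the matrix clause.
There is no licit LF on which *every candidate* c-commands *three applicants*.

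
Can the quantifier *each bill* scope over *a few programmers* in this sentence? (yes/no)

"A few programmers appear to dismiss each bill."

Raising constructions are monoclausal for scope purposes; *each bill* is not separated from *a few programmers* by any island.
Ordinary QR to a clause-peripheral position gives the wide-scope LF for the lower DP.

Yes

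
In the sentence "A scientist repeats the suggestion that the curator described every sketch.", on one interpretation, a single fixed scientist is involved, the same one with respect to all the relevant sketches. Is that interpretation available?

Yes

The paraphrase describes the scope ordering *a scientist* > *every sketch*.
Surface scope (*a scientist* > *every sketch*) is always derivable; islands only block QR, not in-situ interpretation.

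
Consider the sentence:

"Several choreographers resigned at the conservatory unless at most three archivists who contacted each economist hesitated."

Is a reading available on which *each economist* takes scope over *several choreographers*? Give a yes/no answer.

No

Structurally, *each economist* is inside the relative clause *who contacted each economist*, which is itself inside the adjunct *unless at most three archivists who contacted each economist hesitated*.
Both the relative clause and the enclosing adjunct are scope islands; QR cannot cross either.
So *each economist* cannot raise to a position above *several choreographers*.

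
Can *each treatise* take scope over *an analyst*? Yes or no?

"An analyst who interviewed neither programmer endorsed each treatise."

Yes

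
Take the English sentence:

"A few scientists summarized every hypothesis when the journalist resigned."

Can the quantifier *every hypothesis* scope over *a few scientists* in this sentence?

Yes

*every hypothesis* is a matrix argument; the adjunct is an island but the target quantifier is outside it.
QR within a single clause is free, so the lower quantifier may take scope over the higher one.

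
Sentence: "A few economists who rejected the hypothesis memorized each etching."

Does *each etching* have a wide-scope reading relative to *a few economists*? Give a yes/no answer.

Yes

The relative clause *who rejected the hypothesis* modifies *a few economists*, but *each etching* is not inside that relative clause — it is an argument of the matrix verb.
QR within a single clause is free, so the lower quantifier may take scope over the higher one.
The sentence is scopally ambiguous between *a few economists* > *each etching* and *each etching* > *a few economists*.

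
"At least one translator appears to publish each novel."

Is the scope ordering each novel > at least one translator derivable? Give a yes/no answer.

Yes

*each novel* is inside a raising infinitive, which is transparent to QR (no CP barrier), so it behaves as a matrix argument.
QR within a single clause is free, so the lower quantifier may take scope over the higher one.
Both orderings are possible: *at least one translator* > *each novel* and *each novel* > *at least one translator*.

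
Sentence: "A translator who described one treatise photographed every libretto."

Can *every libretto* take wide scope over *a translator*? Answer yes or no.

The relative clause *who described one treatise* modifies *a translator*, but *every libretto* is not inside that relative clause — it is an argument of the matrix verb.
With no island boundary between them, the object can take inverse scope over the subject via ordinary QR within the clause.

Yes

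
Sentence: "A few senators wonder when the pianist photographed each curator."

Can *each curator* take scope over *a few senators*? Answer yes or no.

No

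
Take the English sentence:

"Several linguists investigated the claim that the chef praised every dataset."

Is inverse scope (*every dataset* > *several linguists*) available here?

No

*every dataset* is embedded in the complex NP *the claim that the chef praised every dataset*.
Since the clause is the complement of a nominal head, the CNPC blocks scope extraction.
The inverse ordering *every dataset* > *several linguists* is therefore underivable.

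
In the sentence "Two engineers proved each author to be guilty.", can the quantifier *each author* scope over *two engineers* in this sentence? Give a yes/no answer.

*each author* is an ECM subject; ECM complements are not islands, and the embedded quantifier may take matrix scope.
Nothing blocks QR of the lower DP to a position above the higher one, so inverse scope is available.
Both orderings are possible: *two engineers* > *each author* and *each author* > *two engineers*.

Yes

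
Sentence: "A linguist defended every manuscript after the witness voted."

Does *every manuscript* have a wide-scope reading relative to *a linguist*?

Yes

The adjunct clause does not contain *every manuscript*, which is the matrix object.
With no island boundary between them, the object can take inverse scope over the subject via ordinary QR within the clause.
Both orderings are possible: *a linguist* > *every manuscript* and *every manuscript* > *a linguist*.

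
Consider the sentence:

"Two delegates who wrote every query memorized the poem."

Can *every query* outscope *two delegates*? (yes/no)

The DP *every query* is contained in the relative clause *who wrote every query*.
The relative clause forms an island for QR, so the quantifier is confined to the head noun's restrictor.
*every query* is confined to the island and cannot take scope over *two delegates*.

No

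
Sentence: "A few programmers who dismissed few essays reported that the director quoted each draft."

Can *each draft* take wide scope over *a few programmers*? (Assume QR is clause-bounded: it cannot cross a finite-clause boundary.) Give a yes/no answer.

*each draft* sits inside the finite complement clause *that the director quoted each draft*.
Finite CP is the ceiling for QR here, by assumption.
*each draft* > *a few programmers* would require crossing that boundary, which is illicit.

No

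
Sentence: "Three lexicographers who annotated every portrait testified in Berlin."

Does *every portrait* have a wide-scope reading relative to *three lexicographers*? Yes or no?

*every portrait* is embedded in the relative clause *who annotated every portrait*.
The relative clause forms an island for QR, so the quantifier is confined to the head noun's restrictor.
So *every portrait* cannot raise high enough to outscope *three lexicographers*; only the surface ordering *three lexicographers* > *every portrait* is available.

No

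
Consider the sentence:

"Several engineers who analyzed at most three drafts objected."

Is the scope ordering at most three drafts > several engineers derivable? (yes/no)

*at most three drafts* sits inside the relative clause *who analyzed at most three drafts*.
Quantifiers inside a relative clause are trapped there; the RC boundary blocks QR.
So *at most three drafts* cannot raise high enough to outscope *several engineers*; only the surface ordering *several engineers* > *at most three drafts* is available.

No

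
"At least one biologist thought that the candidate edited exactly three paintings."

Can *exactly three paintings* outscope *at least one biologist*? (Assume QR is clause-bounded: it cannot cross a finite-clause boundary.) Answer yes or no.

*exactly three paintings* occurs within the finite complement clause *that the candidate edited exactly three paintings*.
With QR restricted to its own tensed clause, the embedded quantifier cannot reach a matrix scope position.
So *exactly three paintings* cannot raise to a position above *at least one biologist*.
(Only the surface reading survives: one fixed biologist with respect to all the relevant paintings.)

No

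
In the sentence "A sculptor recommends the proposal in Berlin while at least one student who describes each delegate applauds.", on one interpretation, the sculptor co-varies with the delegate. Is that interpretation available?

No

This is the *each delegate* > *a sculptor* reading.
*each delegate* sits inside the relative clause *who describes each delegate*, which is itself inside the adjunct *while at least one student who describes each delegate applauds*.
The quantifier would have to escape first the RC and then the adjunct — two independent island violations.
So the wide-scope reading for *each delegate* is blocked.
(Only the surface reading survives: one fixed sculptor with respect to all the relevant delegates.)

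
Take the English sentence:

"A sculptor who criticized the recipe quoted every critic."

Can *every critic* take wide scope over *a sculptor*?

Yes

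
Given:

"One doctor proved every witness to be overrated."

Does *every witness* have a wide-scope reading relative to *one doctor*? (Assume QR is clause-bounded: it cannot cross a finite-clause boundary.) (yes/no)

Yes

*every witness* is the subject of an ECM infinitive — the infinitival complement of an ECM verb is not a scope island, so *every witness* can raise into the matrix clause.
Ordinary QR to a clause-peripheral position gives the wide-scope LF for the lower DP.
So *every witness* > *one doctor* is among the available readings.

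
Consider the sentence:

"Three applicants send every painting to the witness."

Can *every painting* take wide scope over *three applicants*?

Yes

*three applicants* and *every painting* are co-arguments of the matrix verb, with nothing but a clause-internal boundary between them.
Since no island is crossed, the inverse ordering is licensed alongside surface scope.
The sentence is scopally ambiguous between *three applicants* > *every painting* and *every painting* > *three applicants*.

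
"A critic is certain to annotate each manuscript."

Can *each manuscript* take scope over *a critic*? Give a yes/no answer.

*each manuscript* is the object of the infinitival complement of a raising predicate; raising infinitives are transparent for QR, so the two DPs are in effect clausemates.
With no island boundary between them, the object can take inverse scope over the subject via ordinary QR within the clause.
Both orderings are possible: *a critic* > *each manuscript* and *each manuscript* > *a critic*.

Yes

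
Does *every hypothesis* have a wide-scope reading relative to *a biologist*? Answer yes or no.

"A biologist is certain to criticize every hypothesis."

Infinitival complements of raising predicates do not block QR; *every hypothesis* and *a biologist* are effectively clausemates.
No island intervenes, so both surface and inverse scope are derivable.

Yes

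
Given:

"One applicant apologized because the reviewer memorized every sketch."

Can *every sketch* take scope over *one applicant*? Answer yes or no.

No

The target quantifier *every sketch* is part of the adjunct clause *because the reviewer memorized every sketch*.
Since the clause is an adjunct (not a complement), the Adjunct Condition blocks QR across its edge.
So the wide-scope reading for *every sketch* is blocked.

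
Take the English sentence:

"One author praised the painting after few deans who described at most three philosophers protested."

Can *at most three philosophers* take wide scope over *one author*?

No

Structurally, *at most three philosophers* is inside the relative clause *who described at most three philosophers*, which is itself inside the adjunct *after few deans who described at most three philosophers protested*.
Nested islands: the RC island is itself inside an adjunct island, so wide scope is doubly excluded.
So *at most three philosophers* cannot raise high enough to outscope *one author*; only the surface ordering *one author* > *at most three philosophers* is available.
(Only the surface reading survives: one fixed author with respect to all the relevant philosophers.)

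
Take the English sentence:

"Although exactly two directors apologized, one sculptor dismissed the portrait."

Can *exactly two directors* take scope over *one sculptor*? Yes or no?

*exactly two directors* sits inside the adjunct clause *although exactly two directors apologized*.
Adjuncts are opaque for quantifier raising; a quantifier in an adjunct stays inside it.
There is no licit LF on which *exactly two directors* c-commands *one sculptor*.

No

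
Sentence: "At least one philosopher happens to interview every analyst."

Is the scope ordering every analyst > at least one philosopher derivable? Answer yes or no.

Yes

*every analyst* is inside a raising infinitive, which is transparent to QR (no CP barrier), so it behaves as a matrix argument.
Ordinary QR to a clause-peripheral position gives the wide-scope LF for the lower DP.
So *every analyst* > *at least one philosopher* is among the available readings.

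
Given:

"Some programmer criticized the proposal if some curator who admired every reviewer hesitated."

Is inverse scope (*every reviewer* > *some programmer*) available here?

No

*every reviewer* sits inside the relative clause *who admired every reviewer*, which is itself inside the adjunct *if some curator who admired every reviewer hesitated*.
Even if one barrier were somehow void, the other would still block QR.
*every reviewer* > *some programmer* would require crossing that boundary, which is illicit.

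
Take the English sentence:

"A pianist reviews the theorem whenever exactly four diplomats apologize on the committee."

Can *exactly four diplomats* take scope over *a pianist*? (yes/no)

No

The DP *exactly four diplomats* is contained in the adjunct clause *whenever exactly four diplomats apologize on the committee*.
The adjunct-island constraint bars QR out of an adverbial clause.
There is no licit LF on which *exactly four diplomats* c-commands *a pianist*.
(Only the surface reading survives: one fixed pianist with respect to all the relevant diplomats.)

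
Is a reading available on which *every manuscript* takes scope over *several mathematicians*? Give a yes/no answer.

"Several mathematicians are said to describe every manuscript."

Yes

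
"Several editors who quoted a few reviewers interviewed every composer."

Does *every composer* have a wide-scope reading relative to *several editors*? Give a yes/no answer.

*every composer* sits in the matrix clause, not in the relative clause on *several editors*.
Since no island is crossed, the inverse ordering is licensed alongside surface scope.

Yes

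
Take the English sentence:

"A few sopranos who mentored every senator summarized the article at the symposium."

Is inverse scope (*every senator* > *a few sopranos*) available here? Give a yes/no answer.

No

The target quantifier *every senator* is part of the relative clause *who mentored every senator*.
Relative clauses are scope islands: a quantifier cannot QR out of a relative clause to take scope in the matrix clause.
The inverse ordering *every senator* > *a few sopranos* is therefore underivable.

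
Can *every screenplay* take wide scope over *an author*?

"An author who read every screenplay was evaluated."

No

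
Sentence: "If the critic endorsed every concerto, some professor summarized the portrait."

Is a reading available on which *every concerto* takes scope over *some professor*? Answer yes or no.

No

*every concerto* is embedded in the adjunct clause *if the critic endorsed every concerto*.
Adverbial clauses are not L-marked, so they are barriers for QR — the quantifier cannot escape the adjunct.
The ordering *every concerto* > *some professor* is therefore underivable.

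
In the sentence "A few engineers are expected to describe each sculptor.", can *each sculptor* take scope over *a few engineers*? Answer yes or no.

Yes

The matrix predicate is a raising verb, whose infinitival complement is not a scope island — *each sculptor* can QR into the matrix clause.
Nothing blocks QR of the lower DP to a position above the higher one, so inverse scope is available.
The sentence is scopally ambiguous between *a few engineers* > *each sculptor* and *each sculptor* > *a few engineers*.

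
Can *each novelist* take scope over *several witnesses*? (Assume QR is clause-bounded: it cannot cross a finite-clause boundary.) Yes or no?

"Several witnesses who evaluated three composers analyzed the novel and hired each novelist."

No

The target quantifier *each novelist* is part of one conjunct of the coordinate structure (*hired each novelist*).
Coordinate structures are islands for non-across-the-board movement, QR included.
Hence only narrow scope for *each novelist* (under *several witnesses*) survives.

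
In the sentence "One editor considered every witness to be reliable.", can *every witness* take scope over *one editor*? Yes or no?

This is an ECM construction: *every witness* is the infinitival subject, Case-marked by the matrix verb, and the infinitive is transparent for QR.
Ordinary QR to a clause-peripheral position gives the wide-scope LF for the lower DP.

Yes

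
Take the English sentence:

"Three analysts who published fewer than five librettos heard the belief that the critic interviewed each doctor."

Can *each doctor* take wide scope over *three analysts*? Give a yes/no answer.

No

*each doctor* occurs within the complex NP *the belief that the critic interviewed each doctor*.
A that-clause complement to a noun is an island; QR cannot cross the NP boundary.
There is no licit LF on which *each doctor* c-commands *three analysts*.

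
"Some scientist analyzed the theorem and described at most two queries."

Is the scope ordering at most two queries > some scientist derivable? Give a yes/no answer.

No

The DP *at most two queries* is contained in one conjunct of the coordinate structure (*described at most two queries*).
Coordinate structures are islands for non-across-the-board movement, QR included.
So the wide-scope reading for *at most two queries* is blocked.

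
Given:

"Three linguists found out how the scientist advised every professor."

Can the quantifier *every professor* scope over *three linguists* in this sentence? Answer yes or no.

No

*every professor* sits inside the embedded question *how the scientist advised every professor*.
An indirect question is a wh-island; the filled [Spec,CP] blocks QR across the CP edge.
*every professor* > *three linguists* would require crossing that boundary, which is illicit.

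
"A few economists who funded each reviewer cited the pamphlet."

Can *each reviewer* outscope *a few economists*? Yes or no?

*each reviewer* occurs within the relative clause *who funded each reviewer*.
The relative clause forms an island for QR, so the quantifier is confined to the head noun's restrictor.
The inverse ordering *each reviewer* > *a few economists* is therefore underivable.

No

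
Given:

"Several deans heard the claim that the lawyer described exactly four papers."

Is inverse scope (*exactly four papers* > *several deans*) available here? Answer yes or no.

No

The target quantifier *exactly four papers* is part of the complex NP *the claim that the lawyer described exactly four papers*.
Noun-complement clauses are scope islands (the Complex NP Constraint): a quantifier inside one cannot scope into the matrix.
*exactly four papers* > *several deans* would require crossing that boundary, which is illicit.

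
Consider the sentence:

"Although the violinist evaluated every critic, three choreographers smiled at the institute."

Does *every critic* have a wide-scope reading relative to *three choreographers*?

No

*every critic* sits inside the adjunct clause *although the violinist evaluated every critic*.
Adverbial clauses are not L-marked, so they are barriers for QR — the quantifier cannot escape the adjunct.
*every critic* is confined to the island and cannot take scope over *three choreographers*.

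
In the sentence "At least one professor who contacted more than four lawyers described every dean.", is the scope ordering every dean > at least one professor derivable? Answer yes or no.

Although the sentence contains a relative clause (*who contacted more than four lawyers*), *every dean* is outside it, in the matrix VP.
Ordinary QR to a clause-peripheral position gives the wide-scope LF for the lower DP.

Yes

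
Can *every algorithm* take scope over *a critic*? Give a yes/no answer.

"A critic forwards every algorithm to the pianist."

Yes

Both DPs are arguments of the same predicate; there is no clause or island boundary between them.
With no island boundary between them, the object can take inverse scope over the subject via ordinary QR within the clause.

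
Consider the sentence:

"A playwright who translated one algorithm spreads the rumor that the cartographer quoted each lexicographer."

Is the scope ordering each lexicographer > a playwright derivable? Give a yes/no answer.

No

The target quantifier *each lexicographer* is part of the complex NP *the rumor that the cartographer quoted each lexicographer*.
The Complex NP Constraint bars QR out of the complement clause of a noun.
Hence only narrow scope for *each lexicographer* (under *a playwright*) survives.
(Only the surface reading survives: one fixed playwright with respect to all the relevant lexicographers.)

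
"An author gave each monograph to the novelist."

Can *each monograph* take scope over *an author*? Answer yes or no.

Yes

*each monograph* and *an author* are in the same minimal clause.
With no island boundary between them, the object can take inverse scope over the subject via ordinary QR within the clause.
The sentence is scopally ambiguous between *an author* > *each monograph* and *each monograph* > *an author*.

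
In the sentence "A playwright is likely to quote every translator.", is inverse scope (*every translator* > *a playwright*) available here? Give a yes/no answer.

Yes

*every translator* is the object of the infinitival complement of a raising predicate; raising infinitives are transparent for QR, so the two DPs are in effect clausemates.
With no island boundary between them, the object can take inverse scope over the subject via ordinary QR within the clause.
Both orderings are possible: *a playwright* > *every translator* and *every translator* > *a playwright*.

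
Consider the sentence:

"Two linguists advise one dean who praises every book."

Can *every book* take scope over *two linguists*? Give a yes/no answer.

No

*every book* is embedded in the relative clause *who praises every book* modifying *one dean*.
Relative clauses block scope extraction: QR cannot target a position outside the modified NP.
Hence only narrow scope for *every book* (under *two linguists*) survives.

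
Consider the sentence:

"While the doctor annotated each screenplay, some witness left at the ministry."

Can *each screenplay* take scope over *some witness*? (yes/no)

*each screenplay* is embedded in the adjunct clause *while the doctor annotated each screenplay*.
Adjuncts are opaque for quantifier raising; a quantifier in an adjunct stays inside it.
*each screenplay* is confined to the island and cannot take scope over *some witness*.

No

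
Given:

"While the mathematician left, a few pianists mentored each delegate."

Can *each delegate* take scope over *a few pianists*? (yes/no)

The adjunct island is irrelevant here — *each delegate* and *a few pianists* are both in the matrix clause.
Clause-internal QR can adjoin the lower DP above the subject, yielding the inverse reading.

Yes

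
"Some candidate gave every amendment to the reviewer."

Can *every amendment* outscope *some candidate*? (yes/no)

Yes

*every amendment* is the matrix object and *some candidate* the matrix subject; the two are clausemates.
No island intervenes, so both surface and inverse scope are derivable.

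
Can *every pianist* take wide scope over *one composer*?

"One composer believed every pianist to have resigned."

*every pianist* is the subject of an ECM infinitive — the infinitival complement of an ECM verb is not a scope island, so *every pianist* can raise into the matrix clause.
Since no island is crossed, the inverse ordering is licensed alongside surface scope.
So *every pianist* > *one composer* is among the available readings.

Yes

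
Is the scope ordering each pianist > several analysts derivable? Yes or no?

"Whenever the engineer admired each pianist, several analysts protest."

No

The DP *each pianist* is contained in the adjunct clause *whenever the engineer admired each pianist*.
Adjunct clauses are scope islands: a quantifier inside an adjunct cannot raise into the matrix clause.
*each pianist* > *several analysts* would require crossing that boundary, which is illicit.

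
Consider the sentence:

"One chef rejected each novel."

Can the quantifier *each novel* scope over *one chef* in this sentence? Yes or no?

*one chef* and *each novel* are co-arguments of the matrix verb, with nothing but a clause-internal boundary between them.
Ordinary QR to a clause-peripheral position gives the wide-scope LF for the lower DP.

Yes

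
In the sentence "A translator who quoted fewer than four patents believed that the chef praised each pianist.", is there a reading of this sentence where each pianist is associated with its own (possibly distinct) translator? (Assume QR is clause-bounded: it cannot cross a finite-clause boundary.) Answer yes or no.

No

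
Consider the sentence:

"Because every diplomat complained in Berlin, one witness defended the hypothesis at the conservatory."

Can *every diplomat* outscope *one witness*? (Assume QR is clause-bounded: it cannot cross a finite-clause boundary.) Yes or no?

*every diplomat* occurs within the adjunct clause *because every diplomat complained in Berlin*.
Scope out of an adjunct clause is unavailable: QR respects the adjunct-island constraint.
The ordering *every diplomat* > *one witness* is therefore underivable.

No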